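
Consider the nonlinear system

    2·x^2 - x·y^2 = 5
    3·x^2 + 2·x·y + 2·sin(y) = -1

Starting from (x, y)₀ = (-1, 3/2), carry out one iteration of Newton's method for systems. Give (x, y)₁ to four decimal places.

(-0.6318, 2.5171)

At (-1, 3/2): F = (-0.7500, 2.994990).
Jacobian J = [[4·x - y^2, -2·x·y], [6·x + 2·y, 2·x + 2·cos(y)]].
At the point, J = [[-6.2500, 3.0000], [-3.0000, -1.858526]] (det J = 20.615785).
Solving J·Δ = −F gives Δ = (0.3682, 1.0171).
Then the next iterate is (x, y)₁ = (-0.6318, 2.5171).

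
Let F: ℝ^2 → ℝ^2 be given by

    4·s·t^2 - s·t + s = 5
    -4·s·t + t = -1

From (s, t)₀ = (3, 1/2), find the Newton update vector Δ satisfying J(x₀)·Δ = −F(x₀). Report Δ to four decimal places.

(-30.6667, 5.1667)

At (3, 1/2): F = (-0.5000, -4.5000).
Jacobian J = [[4·t^2 - t + 1, 8·s·t - s], [-4·t, -4·s + 1]].
At the point, J = [[1.5000, 9.0000], [-2.0000, -11.0000]] (det J = 1.5000).
Solving J·Δ = −F gives Δ = (-30.6667, 5.1667).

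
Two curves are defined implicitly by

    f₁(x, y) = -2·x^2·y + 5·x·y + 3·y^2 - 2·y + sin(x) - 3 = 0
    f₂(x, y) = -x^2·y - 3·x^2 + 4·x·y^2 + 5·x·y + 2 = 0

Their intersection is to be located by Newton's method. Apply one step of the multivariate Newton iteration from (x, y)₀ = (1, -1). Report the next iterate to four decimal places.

(0.8115, -1.0144)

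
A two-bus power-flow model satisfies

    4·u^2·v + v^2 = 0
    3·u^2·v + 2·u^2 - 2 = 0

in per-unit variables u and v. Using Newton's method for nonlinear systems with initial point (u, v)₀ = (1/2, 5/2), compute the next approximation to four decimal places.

(0.5871, 0.8965)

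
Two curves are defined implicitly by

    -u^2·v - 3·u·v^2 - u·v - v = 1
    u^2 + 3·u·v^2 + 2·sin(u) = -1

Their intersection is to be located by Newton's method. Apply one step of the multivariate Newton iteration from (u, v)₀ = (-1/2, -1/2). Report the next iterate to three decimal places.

(-0.251, -0.694)

At (-1/2, -1/2): F = (-0.250, -0.08385).
Jacobian J = [[-2·u·v - 3·v^2 - v, -u^2 - 6·u·v - u - 1], [2·u + 3·v^2 + 2·cos(u), 6·u·v]].
At the point, J = [[-0.750, -2.250], [1.50517, 1.500]] (det J = 2.26162).
Solving J·Δ = −F gives Δ = (0.249, -0.194).
Then the next iterate is (u, v)₁ = (-0.251, -0.694).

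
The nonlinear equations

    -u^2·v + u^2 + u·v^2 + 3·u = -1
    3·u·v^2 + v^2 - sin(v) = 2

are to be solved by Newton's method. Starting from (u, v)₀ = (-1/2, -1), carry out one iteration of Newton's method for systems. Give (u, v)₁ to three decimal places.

At (-1/2, -1): F = (-0.500, -1.65853).
Jacobian J = [[-2·u·v + 2·u + v^2 + 3, -u^2 + 2·u·v], [3·v^2, 6·u·v + 2·v - cos(v)]].
At the point, J = [[2.000, 0.750], [3.000, 0.45970]] (det J = -1.33060).
Solving J·Δ = −F gives Δ = (0.762, -1.366).
Then the next iterate is (u, v)₁ = (0.262, -2.366).

(0.262, -2.366)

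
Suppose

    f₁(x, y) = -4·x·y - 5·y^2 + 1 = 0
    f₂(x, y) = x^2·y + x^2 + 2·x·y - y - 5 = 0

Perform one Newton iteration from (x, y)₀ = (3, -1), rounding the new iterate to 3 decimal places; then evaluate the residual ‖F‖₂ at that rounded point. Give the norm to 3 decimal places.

5.543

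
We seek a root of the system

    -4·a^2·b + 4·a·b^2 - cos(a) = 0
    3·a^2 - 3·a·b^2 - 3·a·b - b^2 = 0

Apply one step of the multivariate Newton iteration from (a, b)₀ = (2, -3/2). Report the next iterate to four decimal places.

(1.0583, -1.2379)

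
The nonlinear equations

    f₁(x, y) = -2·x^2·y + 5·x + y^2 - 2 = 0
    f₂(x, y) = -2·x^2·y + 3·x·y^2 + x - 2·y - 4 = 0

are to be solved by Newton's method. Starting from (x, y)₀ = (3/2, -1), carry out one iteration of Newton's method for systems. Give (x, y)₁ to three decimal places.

(0.408, -1.156)

At (3/2, -1): F = (11.000, 8.500).
Jacobian J = [[-4·x·y + 5, -2·x^2 + 2·y], [-4·x·y + 3·y^2 + 1, -2·x^2 + 6·x·y - 2]].
At the point, J = [[11.000, -6.500], [10.000, -15.500]] (det J = -105.500).
Solving J·Δ = −F gives Δ = (-1.092, -0.156).
Then the next iterate is (x, y)₁ = (0.408, -1.156).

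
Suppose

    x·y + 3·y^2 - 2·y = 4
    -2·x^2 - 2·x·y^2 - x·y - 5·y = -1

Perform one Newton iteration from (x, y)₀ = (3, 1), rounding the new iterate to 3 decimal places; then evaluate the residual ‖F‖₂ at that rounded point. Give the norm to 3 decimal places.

8.517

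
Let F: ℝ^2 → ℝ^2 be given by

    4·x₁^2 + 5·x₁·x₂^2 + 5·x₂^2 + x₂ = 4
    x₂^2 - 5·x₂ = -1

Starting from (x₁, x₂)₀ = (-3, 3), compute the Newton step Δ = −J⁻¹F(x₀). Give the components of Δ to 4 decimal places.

(16.6667, 5.0000)

At (-3, 3): F = (-55.0000, -5.0000).
Jacobian J = [[8·x₁ + 5·x₂^2, 10·x₁·x₂ + 10·x₂ + 1], [0, 2·x₂ - 5]].
At the point, J = [[21.0000, -59.0000], [0.0000, 1.0000]] (det J = 21.0000).
Solving J·Δ = −F gives Δ = (16.6667, 5.0000).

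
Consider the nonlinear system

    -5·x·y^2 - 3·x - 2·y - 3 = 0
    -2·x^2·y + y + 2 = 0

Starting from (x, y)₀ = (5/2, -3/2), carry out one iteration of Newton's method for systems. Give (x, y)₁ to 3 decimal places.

(1.758, -0.795)

At (5/2, -3/2): F = (-35.625, 19.250).
Jacobian J = [[-5·y^2 - 3, -10·x·y - 2], [-4·x·y, -2·x^2 + 1]].
At the point, J = [[-14.250, 35.500], [15.000, -11.500]] (det J = -368.625).
Solving J·Δ = −F gives Δ = (-0.742, 0.705).
Then the next iterate is (x, y)₁ = (1.758, -0.795).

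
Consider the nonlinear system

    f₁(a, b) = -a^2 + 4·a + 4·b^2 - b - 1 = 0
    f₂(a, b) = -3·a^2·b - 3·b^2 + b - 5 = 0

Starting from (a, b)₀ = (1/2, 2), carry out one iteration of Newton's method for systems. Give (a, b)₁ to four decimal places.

At (1/2, 2): F = (14.7500, -16.5000).
Jacobian J = [[-2·a + 4, 8·b - 1], [-6·a·b, -3·a^2 - 6·b + 1]].
At the point, J = [[3.0000, 15.0000], [-6.0000, -11.7500]] (det J = 54.7500).
Solving J·Δ = −F gives Δ = (-1.3550, -0.7123).
Then the next iterate is (a, b)₁ = (-0.8550, 1.2877).

(-0.8550, 1.2877)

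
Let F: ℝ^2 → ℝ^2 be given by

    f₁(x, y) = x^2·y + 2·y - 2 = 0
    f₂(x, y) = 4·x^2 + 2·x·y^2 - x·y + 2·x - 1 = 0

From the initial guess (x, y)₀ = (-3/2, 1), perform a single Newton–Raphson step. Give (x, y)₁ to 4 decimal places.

(-1.0169, 0.8116)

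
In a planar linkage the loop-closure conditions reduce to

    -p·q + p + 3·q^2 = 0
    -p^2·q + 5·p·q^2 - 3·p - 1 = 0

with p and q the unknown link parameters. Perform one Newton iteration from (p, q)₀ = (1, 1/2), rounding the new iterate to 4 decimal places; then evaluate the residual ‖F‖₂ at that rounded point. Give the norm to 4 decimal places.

At (1, 1/2): F = (1.2500, -3.2500).
Jacobian J = [[-q + 1, -p + 6·q], [-2·p·q + 5·q^2 - 3, -p^2 + 10·p·q]].
At the point, J = [[0.5000, 2.0000], [-2.7500, 4.0000]] (det J = 7.5000).
Solving J·Δ = −F gives Δ = (-1.5333, -0.2417).
Then the next iterate is (p, q)₁ = (-0.5333, 0.2583).
Re-evaluating at (-0.5333, 0.2583): F = (-0.195392, 0.348531), so ‖F‖₂ = 0.3996.

0.3996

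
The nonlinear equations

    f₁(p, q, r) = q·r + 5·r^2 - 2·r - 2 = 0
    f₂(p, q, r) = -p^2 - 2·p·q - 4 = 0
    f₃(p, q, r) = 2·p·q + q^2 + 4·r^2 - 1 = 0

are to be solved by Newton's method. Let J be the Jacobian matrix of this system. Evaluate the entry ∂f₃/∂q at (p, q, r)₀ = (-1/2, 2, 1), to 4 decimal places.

3.0000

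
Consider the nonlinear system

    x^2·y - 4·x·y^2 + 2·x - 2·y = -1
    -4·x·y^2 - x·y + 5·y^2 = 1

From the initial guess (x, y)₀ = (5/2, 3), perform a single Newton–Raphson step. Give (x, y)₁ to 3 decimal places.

At (5/2, 3): F = (-71.250, -53.500).
Jacobian J = [[2·x·y - 4·y^2 + 2, x^2 - 8·x·y - 2], [-4·y^2 - y, -8·x·y - x + 10·y]].
At the point, J = [[-19.000, -55.750], [-39.000, -32.500]] (det J = -1556.750).
Solving J·Δ = −F gives Δ = (-0.428, -1.132).
Then the next iterate is (x, y)₁ = (2.072, 1.868).

(2.072, 1.868)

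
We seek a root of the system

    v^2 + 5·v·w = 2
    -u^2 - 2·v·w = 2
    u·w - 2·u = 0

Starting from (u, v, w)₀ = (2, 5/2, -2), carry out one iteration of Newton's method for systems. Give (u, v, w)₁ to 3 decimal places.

(0.767, 2.183, -0.467)

At (2, 5/2, -2): F = (-20.750, 4.000, -8.000).
Jacobian J = [[0, 2·v + 5·w, 5·v], [-2·u, -2·w, -2·v], [w - 2, 0, u]].
At the point, J = [[0.000, -5.000, 12.500], [-4.000, 4.000, -5.000], [-4.000, 0.000, 2.000]] (det J = 60.000).
Solving J·Δ = −F gives Δ = (-1.233, -0.317, 1.533).
Then the next iterate is (u, v, w)₁ = (0.767, 2.183, -0.467).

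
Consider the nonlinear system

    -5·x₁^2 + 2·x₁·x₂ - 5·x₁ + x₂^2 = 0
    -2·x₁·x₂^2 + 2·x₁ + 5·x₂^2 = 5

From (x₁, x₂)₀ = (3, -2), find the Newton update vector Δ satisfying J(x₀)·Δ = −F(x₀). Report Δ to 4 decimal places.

(-1.8472, -2.0208)

At (3, -2): F = (-68.0000, -3.0000).
Jacobian J = [[-10·x₁ + 2·x₂ - 5, 2·x₁ + 2·x₂], [-2·x₂^2 + 2, -4·x₁·x₂ + 10·x₂]].
At the point, J = [[-39.0000, 2.0000], [-6.0000, 4.0000]] (det J = -144.0000).
Solving J·Δ = −F gives Δ = (-1.8472, -2.0208).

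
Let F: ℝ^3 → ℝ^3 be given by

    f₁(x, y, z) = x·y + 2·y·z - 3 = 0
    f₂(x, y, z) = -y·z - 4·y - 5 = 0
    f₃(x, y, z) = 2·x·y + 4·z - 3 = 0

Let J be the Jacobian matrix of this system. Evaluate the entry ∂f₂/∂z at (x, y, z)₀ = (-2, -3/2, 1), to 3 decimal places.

1.500

∂f₂/∂z = -y.
At (-2, -3/2, 1) this is 1.500.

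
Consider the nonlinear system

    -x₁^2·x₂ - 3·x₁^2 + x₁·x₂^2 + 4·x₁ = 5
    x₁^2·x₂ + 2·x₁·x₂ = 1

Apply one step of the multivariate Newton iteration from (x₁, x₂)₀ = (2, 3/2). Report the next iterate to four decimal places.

(1.0536, 1.1897)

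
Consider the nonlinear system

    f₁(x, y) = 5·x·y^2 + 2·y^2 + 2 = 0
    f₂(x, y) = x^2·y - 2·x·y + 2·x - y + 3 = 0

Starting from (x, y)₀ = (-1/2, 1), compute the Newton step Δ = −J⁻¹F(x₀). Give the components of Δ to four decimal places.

At (-1/2, 1): F = (1.5000, 2.2500).
Jacobian J = [[5·y^2, 10·x·y + 4·y], [2·x·y - 2·y + 2, x^2 - 2·x - 1]].
At the point, J = [[5.0000, -1.0000], [-1.0000, 0.2500]] (det J = 0.2500).
Solving J·Δ = −F gives Δ = (-10.5000, -51.0000).

(-10.5000, -51.0000)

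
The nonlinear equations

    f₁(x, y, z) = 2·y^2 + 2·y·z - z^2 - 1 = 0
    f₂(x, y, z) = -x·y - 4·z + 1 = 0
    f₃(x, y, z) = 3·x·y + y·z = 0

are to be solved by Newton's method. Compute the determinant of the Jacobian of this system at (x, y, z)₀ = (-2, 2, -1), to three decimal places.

J = [[0, 4·y + 2·z, 2·y - 2·z], [-y, -x, -4], [3·y, 3·x + z, y]].
At the point, J = [[0.000, 6.000, 6.000], [-2.000, 2.000, -4.000], [6.000, -7.000, 2.000]].
det J = -108.000.

-108.000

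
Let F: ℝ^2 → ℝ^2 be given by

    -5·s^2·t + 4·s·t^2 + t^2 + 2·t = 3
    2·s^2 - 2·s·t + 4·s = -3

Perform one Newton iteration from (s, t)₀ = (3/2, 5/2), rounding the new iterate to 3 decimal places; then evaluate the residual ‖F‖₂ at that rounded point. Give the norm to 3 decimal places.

At (3/2, 5/2): F = (17.625, 6.000).
Jacobian J = [[-10·s·t + 4·t^2, -5·s^2 + 8·s·t + 2·t + 2], [4·s - 2·t + 4, -2·s]].
At the point, J = [[-12.500, 25.750], [5.000, -3.000]] (det J = -91.250).
Solving J·Δ = −F gives Δ = (-2.273, -1.788).
Then the next iterate is (s, t)₁ = (-0.773, 0.712).
Re-evaluating at (-0.773, 0.712): F = (-4.76373, 2.20381), so ‖F‖₂ = 5.249.

5.249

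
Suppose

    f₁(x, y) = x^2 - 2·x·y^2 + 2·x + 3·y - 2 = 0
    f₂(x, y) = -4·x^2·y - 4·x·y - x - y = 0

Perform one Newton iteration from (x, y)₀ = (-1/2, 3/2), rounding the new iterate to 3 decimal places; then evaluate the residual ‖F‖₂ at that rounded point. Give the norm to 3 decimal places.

1.777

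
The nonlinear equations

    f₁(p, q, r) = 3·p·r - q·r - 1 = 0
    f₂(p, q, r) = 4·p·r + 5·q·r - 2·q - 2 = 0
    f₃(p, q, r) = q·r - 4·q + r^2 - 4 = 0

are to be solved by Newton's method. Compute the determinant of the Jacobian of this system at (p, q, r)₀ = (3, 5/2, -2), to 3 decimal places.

-702.000

J = [[3·r, -r, 3·p - q], [4·r, 5·r - 2, 4·p + 5·q], [0, r - 4, q + 2·r]].
At the point, J = [[-6.000, 2.000, 6.500], [-8.000, -12.000, 24.500], [0.000, -6.000, -1.500]].
det J = -702.000.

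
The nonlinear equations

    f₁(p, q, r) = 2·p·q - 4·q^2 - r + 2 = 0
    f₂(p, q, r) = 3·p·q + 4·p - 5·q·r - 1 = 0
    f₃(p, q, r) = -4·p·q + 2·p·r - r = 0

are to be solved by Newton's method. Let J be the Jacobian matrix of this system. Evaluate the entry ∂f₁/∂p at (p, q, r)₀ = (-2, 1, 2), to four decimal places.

2.0000

∂f₁/∂p = 2·q.
At (-2, 1, 2) this is 2.0000.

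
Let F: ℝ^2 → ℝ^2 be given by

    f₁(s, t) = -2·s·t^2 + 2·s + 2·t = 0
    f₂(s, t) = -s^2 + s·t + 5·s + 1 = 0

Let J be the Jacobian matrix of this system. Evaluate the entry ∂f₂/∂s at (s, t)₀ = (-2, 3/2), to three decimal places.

∂f₂/∂s = -2·s + t + 5.
At (-2, 3/2) this is 10.500.

10.500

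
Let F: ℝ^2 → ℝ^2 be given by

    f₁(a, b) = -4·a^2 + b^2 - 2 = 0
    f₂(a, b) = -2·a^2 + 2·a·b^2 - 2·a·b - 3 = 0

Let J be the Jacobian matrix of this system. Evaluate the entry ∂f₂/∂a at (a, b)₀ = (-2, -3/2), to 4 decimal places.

15.5000

∂f₂/∂a = -4·a + 2·b^2 - 2·b.
At (-2, -3/2) this is 15.5000.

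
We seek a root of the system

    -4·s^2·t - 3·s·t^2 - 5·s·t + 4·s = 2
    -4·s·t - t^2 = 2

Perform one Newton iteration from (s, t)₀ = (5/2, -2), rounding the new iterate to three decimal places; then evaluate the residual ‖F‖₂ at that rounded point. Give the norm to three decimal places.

At (5/2, -2): F = (53.000, 14.000).
Jacobian J = [[-8·s·t - 3·t^2 - 5·t + 4, -4·s^2 - 6·s·t - 5·s], [-4·t, -4·s - 2·t]].
At the point, J = [[42.000, -7.500], [8.000, -6.000]] (det J = -192.000).
Solving J·Δ = −F gives Δ = (-1.109, 0.854).
Then the next iterate is (s, t)₁ = (1.391, -1.146).
Re-evaluating at (1.391, -1.146): F = (14.92346, 3.06303), so ‖F‖₂ = 15.235.

15.235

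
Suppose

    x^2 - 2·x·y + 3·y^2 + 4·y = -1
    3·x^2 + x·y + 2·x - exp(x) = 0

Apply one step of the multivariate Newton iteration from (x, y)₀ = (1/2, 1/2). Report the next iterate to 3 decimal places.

(0.485, -0.083)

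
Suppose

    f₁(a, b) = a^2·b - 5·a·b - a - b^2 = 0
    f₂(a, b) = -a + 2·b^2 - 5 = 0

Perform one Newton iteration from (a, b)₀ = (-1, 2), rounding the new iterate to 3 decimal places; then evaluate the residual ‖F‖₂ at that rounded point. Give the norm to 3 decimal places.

At (-1, 2): F = (9.000, 4.000).
Jacobian J = [[2·a·b - 5·b - 1, a^2 - 5·a - 2·b], [-1, 4·b]].
At the point, J = [[-15.000, 2.000], [-1.000, 8.000]] (det J = -118.000).
Solving J·Δ = −F gives Δ = (0.542, -0.432).
Then the next iterate is (a, b)₁ = (-0.458, 1.568).
Re-evaluating at (-0.458, 1.568): F = (1.91901, 0.37525), so ‖F‖₂ = 1.955.

1.955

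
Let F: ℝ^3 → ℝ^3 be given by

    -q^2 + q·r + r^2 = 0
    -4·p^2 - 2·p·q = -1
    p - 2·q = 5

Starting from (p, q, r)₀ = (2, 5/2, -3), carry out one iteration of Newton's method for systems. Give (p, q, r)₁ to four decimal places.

At (2, 5/2, -3): F = (-4.7500, -25.0000, -8.0000).
Jacobian J = [[0, -2·q + r, q + 2·r], [-8·p - 2·q, -2·p, 0], [1, -2, 0]].
At the point, J = [[0.0000, -8.0000, -3.5000], [-21.0000, -4.0000, 0.0000], [1.0000, -2.0000, 0.0000]] (det J = -161.0000).
Solving J·Δ = −F gives Δ = (-0.3913, -4.1957, 8.2329).
Then the next iterate is (p, q, r)₁ = (1.6087, -1.6957, 5.2329).

(1.6087, -1.6957, 5.2329)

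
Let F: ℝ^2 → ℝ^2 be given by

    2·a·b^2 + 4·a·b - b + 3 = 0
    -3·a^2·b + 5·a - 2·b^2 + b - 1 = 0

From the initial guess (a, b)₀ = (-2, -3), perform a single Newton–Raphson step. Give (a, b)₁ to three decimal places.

(-1.860, -2.656)

At (-2, -3): F = (-6.000, 4.000).
Jacobian J = [[2·b^2 + 4·b, 4·a·b + 4·a - 1], [-6·a·b + 5, -3·a^2 - 4·b + 1]].
At the point, J = [[6.000, 15.000], [-31.000, 1.000]] (det J = 471.000).
Solving J·Δ = −F gives Δ = (0.140, 0.344).
Then the next iterate is (a, b)₁ = (-1.860, -2.656).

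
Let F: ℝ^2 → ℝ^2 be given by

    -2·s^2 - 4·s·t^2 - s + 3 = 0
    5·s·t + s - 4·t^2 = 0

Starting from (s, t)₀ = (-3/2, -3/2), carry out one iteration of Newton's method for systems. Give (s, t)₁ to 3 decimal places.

At (-3/2, -3/2): F = (13.500, 0.750).
Jacobian J = [[-4·s - 4·t^2 - 1, -8·s·t], [5·t + 1, 5·s - 8·t]].
At the point, J = [[-4.000, -18.000], [-6.500, 4.500]] (det J = -135.000).
Solving J·Δ = −F gives Δ = (0.550, 0.628).
Then the next iterate is (s, t)₁ = (-0.950, -0.872).

(-0.950, -0.872)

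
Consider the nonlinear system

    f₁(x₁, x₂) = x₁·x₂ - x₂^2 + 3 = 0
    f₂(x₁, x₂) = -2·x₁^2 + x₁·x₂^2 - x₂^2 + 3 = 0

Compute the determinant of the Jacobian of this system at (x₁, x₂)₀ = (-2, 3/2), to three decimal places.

37.750

J = [[x₂, x₁ - 2·x₂], [-4·x₁ + x₂^2, 2·x₁·x₂ - 2·x₂]].
At the point, J = [[1.500, -5.000], [10.250, -9.000]].
det J = 37.750.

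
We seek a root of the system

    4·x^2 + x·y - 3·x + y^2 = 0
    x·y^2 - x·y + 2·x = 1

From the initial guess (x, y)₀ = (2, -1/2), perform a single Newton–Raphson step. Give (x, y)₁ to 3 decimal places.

(1.213, 0.084)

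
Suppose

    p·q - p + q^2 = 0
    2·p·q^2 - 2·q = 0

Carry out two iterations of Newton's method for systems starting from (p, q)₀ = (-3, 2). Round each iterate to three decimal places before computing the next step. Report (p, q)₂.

(5.126, 1.492)

At (-3, 2): F = (1.000, -28.000).
Jacobian J = [[q - 1, p + 2·q], [2·q^2, 4·p·q - 2]].
At the point, J = [[1.000, 1.000], [8.000, -26.000]] (det J = -34.000).
Solving J·Δ = −F gives Δ = (0.059, -1.059).
Then the next iterate is (p, q)₁ = (-2.941, 0.941).
Round to (-2.941, 0.941) and repeat: F = (1.059, -7.09040), J = [[-0.059, -1.059], [1.77096, -13.06992]].
Δ = (8.067, 0.551), so (p, q)₂ = (5.126, 1.492).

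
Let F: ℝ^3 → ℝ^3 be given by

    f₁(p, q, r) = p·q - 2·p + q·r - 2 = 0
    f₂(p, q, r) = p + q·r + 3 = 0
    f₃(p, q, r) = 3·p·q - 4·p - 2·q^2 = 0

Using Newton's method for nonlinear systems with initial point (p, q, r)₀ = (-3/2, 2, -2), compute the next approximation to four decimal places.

(-3.2581, 0.8387, -1.0323)

At (-3/2, 2, -2): F = (-6.0000, -2.5000, -11.0000).
Jacobian J = [[q - 2, p + r, q], [1, r, q], [3·q - 4, 3·p - 4·q, 0]].
At the point, J = [[0.0000, -3.5000, 2.0000], [1.0000, -2.0000, 2.0000], [2.0000, -12.5000, 0.0000]] (det J = -31.0000).
Solving J·Δ = −F gives Δ = (-1.7581, -1.1613, 0.9677).
Then the next iterate is (p, q, r)₁ = (-3.2581, 0.8387, -1.0323).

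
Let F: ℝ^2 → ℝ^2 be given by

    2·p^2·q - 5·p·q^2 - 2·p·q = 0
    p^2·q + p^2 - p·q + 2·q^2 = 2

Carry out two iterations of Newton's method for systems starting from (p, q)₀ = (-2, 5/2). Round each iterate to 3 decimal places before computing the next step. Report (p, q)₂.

(0.762, 1.921)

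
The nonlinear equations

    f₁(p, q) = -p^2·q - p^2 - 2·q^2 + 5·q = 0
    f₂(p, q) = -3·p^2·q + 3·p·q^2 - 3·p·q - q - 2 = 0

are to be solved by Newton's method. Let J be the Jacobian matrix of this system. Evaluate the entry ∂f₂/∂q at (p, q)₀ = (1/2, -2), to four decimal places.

∂f₂/∂q = -3·p^2 + 6·p·q - 3·p - 1.
At (1/2, -2) this is -9.2500.

-9.2500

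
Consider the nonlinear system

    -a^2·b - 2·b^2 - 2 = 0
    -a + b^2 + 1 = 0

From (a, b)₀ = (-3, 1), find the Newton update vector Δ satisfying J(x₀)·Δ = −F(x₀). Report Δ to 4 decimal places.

(39.0000, 17.0000)

At (-3, 1): F = (-13.0000, 5.0000).
Jacobian J = [[-2·a·b, -a^2 - 4·b], [-1, 2·b]].
At the point, J = [[6.0000, -13.0000], [-1.0000, 2.0000]] (det J = -1.0000).
Solving J·Δ = −F gives Δ = (39.0000, 17.0000).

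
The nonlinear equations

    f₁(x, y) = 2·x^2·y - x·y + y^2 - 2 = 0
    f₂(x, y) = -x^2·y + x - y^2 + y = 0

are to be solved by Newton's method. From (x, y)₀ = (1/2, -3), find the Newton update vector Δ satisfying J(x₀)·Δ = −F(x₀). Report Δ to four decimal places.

At (1/2, -3): F = (7.0000, -10.7500).
Jacobian J = [[4·x·y - y, 2·x^2 - x + 2·y], [-2·x·y + 1, -x^2 - 2·y + 1]].
At the point, J = [[-3.0000, -6.0000], [4.0000, 6.7500]] (det J = 3.7500).
Solving J·Δ = −F gives Δ = (4.6000, -1.1333).

(4.6000, -1.1333)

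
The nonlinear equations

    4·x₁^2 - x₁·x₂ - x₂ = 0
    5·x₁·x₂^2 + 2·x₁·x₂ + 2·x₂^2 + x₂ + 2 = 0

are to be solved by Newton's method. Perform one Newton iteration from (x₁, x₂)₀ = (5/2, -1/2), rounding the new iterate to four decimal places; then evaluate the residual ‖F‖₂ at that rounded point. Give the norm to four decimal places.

At (5/2, -1/2): F = (26.7500, 2.6250).
Jacobian J = [[8·x₁ - x₂, -x₁ - 1], [5·x₂^2 + 2·x₂, 10·x₁·x₂ + 2·x₁ + 4·x₂ + 1]].
At the point, J = [[20.5000, -3.5000], [0.2500, -8.5000]] (det J = -173.3750).
Solving J·Δ = −F gives Δ = (-1.2585, 0.2718).
Then the next iterate is (x₁, x₂)₁ = (1.2415, -0.2282).
Re-evaluating at (1.2415, -0.2282): F = (6.676799, 1.632587), so ‖F‖₂ = 6.8735.

6.8735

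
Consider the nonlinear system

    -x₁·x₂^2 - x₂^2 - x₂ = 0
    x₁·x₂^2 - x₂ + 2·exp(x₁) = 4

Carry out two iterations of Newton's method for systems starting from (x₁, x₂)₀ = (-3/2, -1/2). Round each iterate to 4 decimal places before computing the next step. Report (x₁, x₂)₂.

(2.7896, -0.6478)

At (-3/2, -1/2): F = (0.6250, -3.428740).
Jacobian J = [[-x₂^2, -2·x₁·x₂ - 2·x₂ - 1], [x₂^2 + 2·exp(x₁), 2·x₁·x₂ - 1]].
At the point, J = [[-0.2500, -1.5000], [0.696260, 0.5000]] (det J = 0.919390).
Solving J·Δ = −F gives Δ = (5.2541, -0.4590).
Then the next iterate is (x₁, x₂)₁ = (3.7541, -0.9590).
Round to (3.7541, -0.9590) and repeat: F = (-3.413255, 85.803127), J = [[-0.919681, 8.118364], [86.311234, -8.200364]].
Δ = (-0.9645, 0.3112), so (x₁, x₂)₂ = (2.7896, -0.6478).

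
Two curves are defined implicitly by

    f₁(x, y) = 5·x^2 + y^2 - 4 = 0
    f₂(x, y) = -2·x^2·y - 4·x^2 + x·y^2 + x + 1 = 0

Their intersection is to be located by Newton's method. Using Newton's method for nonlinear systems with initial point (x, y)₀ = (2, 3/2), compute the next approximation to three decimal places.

At (2, 3/2): F = (18.250, -20.500).
Jacobian J = [[10·x, 2·y], [-4·x·y - 8·x + y^2 + 1, -2·x^2 + 2·x·y]].
At the point, J = [[20.000, 3.000], [-24.750, -2.000]] (det J = 34.250).
Solving J·Δ = −F gives Δ = (-0.730, -1.217).
Then the next iterate is (x, y)₁ = (1.270, 0.283).

(1.270, 0.283)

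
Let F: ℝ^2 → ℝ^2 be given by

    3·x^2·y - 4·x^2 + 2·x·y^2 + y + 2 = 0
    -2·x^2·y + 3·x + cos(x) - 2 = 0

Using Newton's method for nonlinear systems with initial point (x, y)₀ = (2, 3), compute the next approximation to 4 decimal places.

(1.4722, 1.8934)

At (2, 3): F = (61.0000, -20.416147).
Jacobian J = [[6·x·y - 8·x + 2·y^2, 3·x^2 + 4·x·y + 1], [-4·x·y - sin(x) + 3, -2·x^2]].
At the point, J = [[38.0000, 37.0000], [-21.909297, -8.0000]] (det J = 506.644005).
Solving J·Δ = −F gives Δ = (-0.5278, -1.1066).
Then the next iterate is (x, y)₁ = (1.4722, 1.8934).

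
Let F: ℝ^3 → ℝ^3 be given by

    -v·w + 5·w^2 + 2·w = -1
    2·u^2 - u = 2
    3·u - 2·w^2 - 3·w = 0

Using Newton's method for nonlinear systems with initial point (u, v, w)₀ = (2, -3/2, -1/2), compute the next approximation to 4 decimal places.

(1.4286, 13.3571, 4.7857)

At (2, -3/2, -1/2): F = (0.5000, 4.0000, 7.0000).
Jacobian J = [[0, -w, -v + 10·w + 2], [4·u - 1, 0, 0], [3, 0, -4·w - 3]].
At the point, J = [[0.0000, 0.5000, -1.5000], [7.0000, 0.0000, 0.0000], [3.0000, 0.0000, -1.0000]] (det J = 3.5000).
Solving J·Δ = −F gives Δ = (-0.5714, 14.8571, 5.2857).
Then the next iterate is (u, v, w)₁ = (1.4286, 13.3571, 4.7857).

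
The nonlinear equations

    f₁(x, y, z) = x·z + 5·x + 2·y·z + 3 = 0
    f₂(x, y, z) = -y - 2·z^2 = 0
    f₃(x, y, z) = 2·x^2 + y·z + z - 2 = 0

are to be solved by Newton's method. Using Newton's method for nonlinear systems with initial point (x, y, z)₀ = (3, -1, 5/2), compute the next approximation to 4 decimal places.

At (3, -1, 5/2): F = (20.5000, -11.5000, 16.0000).
Jacobian J = [[z + 5, 2·z, x + 2·y], [0, -1, -4·z], [4·x, z, y + 1]].
At the point, J = [[7.5000, 5.0000, 1.0000], [0.0000, -1.0000, -10.0000], [12.0000, 2.5000, 0.0000]] (det J = -400.5000).
Solving J·Δ = −F gives Δ = (-0.7497, -2.8015, -0.8699).
Then the next iterate is (x, y, z)₁ = (2.2503, -3.8015, 1.6301).

(2.2503, -3.8015, 1.6301)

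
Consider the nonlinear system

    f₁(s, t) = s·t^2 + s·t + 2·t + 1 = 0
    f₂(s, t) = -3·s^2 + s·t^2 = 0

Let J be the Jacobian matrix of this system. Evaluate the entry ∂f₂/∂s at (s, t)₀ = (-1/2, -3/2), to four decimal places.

∂f₂/∂s = -6·s + t^2.
At (-1/2, -3/2) this is 5.2500.

5.2500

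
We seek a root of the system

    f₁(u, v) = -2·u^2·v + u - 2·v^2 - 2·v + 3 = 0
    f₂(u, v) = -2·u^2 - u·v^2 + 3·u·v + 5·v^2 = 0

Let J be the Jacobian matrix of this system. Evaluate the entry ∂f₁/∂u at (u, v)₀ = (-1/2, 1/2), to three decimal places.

2.000

∂f₁/∂u = -4·u·v + 1.
At (-1/2, 1/2) this is 2.000.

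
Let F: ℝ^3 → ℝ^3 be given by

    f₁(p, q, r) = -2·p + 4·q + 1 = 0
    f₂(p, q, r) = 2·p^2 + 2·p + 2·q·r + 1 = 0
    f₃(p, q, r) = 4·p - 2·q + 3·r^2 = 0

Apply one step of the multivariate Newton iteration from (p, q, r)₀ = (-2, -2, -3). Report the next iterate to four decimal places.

At (-2, -2, -3): F = (-3.0000, 17.0000, 23.0000).
Jacobian J = [[-2, 4, 0], [4·p + 2, 2·r, 2·q], [4, -2, 6·r]].
At the point, J = [[-2.0000, 4.0000, 0.0000], [-6.0000, -6.0000, -4.0000], [4.0000, -2.0000, -18.0000]] (det J = -696.0000).
Solving J·Δ = −F gives Δ = (0.7989, 1.1494, 1.3276).
Then the next iterate is (p, q, r)₁ = (-1.2011, -0.8506, -1.6724).

(-1.2011, -0.8506, -1.6724)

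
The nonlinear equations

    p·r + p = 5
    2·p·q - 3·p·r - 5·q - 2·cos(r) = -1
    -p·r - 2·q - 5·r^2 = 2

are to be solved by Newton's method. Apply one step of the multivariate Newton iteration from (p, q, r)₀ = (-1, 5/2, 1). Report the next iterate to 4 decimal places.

At (-1, 5/2, 1): F = (-7.0000, -14.580605, -11.0000).
Jacobian J = [[r + 1, 0, p], [2·q - 3·r, 2·p - 5, -3·p + 2·sin(r)], [-r, -2, -p - 10·r]].
At the point, J = [[2.0000, 0.0000, -1.0000], [2.0000, -7.0000, 4.682942], [-1.0000, -2.0000, -9.0000]] (det J = 155.731768).
Solving J·Δ = −F gives Δ = (2.9456, -1.9831, -1.1088).
Then the next iterate is (p, q, r)₁ = (1.9456, 0.5169, -0.1088).

(1.9456, 0.5169, -0.1088)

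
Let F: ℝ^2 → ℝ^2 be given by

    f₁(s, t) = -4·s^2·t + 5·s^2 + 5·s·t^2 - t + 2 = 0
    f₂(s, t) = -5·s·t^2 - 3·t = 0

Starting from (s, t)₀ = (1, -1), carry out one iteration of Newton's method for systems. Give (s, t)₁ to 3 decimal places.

At (1, -1): F = (17.000, -2.000).
Jacobian J = [[-8·s·t + 10·s + 5·t^2, -4·s^2 + 10·s·t - 1], [-5·t^2, -10·s·t - 3]].
At the point, J = [[23.000, -15.000], [-5.000, 7.000]] (det J = 86.000).
Solving J·Δ = −F gives Δ = (-1.035, -0.453).
Then the next iterate is (s, t)₁ = (-0.035, -1.453).

(-0.035, -1.453)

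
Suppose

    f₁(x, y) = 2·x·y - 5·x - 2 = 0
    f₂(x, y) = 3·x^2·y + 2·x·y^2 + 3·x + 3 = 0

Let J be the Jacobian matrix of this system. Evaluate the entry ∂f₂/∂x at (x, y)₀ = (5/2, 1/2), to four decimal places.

11.0000

∂f₂/∂x = 6·x·y + 2·y^2 + 3.
At (5/2, 1/2) this is 11.0000.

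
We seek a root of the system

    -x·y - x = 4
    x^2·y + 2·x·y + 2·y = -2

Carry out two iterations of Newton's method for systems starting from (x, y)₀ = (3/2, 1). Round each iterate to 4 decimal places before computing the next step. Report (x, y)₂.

(-3.4722, 0.4035)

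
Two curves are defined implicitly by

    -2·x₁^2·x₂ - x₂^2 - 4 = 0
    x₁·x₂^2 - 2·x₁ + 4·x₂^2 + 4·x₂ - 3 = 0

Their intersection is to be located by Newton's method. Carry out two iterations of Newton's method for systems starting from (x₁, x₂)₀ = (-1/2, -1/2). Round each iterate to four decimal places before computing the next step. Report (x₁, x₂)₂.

(-0.1942, 5.6077)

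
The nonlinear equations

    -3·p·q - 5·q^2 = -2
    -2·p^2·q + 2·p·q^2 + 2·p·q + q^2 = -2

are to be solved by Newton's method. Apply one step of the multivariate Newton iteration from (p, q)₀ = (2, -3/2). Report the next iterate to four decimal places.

(1.1860, -1.0652)

At (2, -3/2): F = (-0.2500, 19.2500).
Jacobian J = [[-3·q, -3·p - 10·q], [-4·p·q + 2·q^2 + 2·q, -2·p^2 + 4·p·q + 2·p + 2·q]].
At the point, J = [[4.5000, 9.0000], [13.5000, -19.0000]] (det J = -207.0000).
Solving J·Δ = −F gives Δ = (-0.8140, 0.4348).
Then the next iterate is (p, q)₁ = (1.1860, -1.0652).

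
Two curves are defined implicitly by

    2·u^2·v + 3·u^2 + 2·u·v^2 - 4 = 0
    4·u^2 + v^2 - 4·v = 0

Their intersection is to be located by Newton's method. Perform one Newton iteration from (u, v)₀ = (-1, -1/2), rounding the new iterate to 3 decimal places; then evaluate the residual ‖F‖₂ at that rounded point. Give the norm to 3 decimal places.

2.329

At (-1, -1/2): F = (-2.500, 6.250).
Jacobian J = [[4·u·v + 6·u + 2·v^2, 2·u^2 + 4·u·v], [8·u, 2·v - 4]].
At the point, J = [[-3.500, 4.000], [-8.000, -5.000]] (det J = 49.500).
Solving J·Δ = −F gives Δ = (0.253, 0.846).
Then the next iterate is (u, v)₁ = (-0.747, 0.346).
Re-evaluating at (-0.747, 0.346): F = (-2.11869, 0.96775), so ‖F‖₂ = 2.329.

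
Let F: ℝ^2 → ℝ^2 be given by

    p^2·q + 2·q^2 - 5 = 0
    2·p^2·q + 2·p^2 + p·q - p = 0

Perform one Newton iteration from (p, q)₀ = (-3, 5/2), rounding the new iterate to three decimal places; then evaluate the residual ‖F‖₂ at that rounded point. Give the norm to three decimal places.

18.617

At (-3, 5/2): F = (30.000, 58.500).
Jacobian J = [[2·p·q, p^2 + 4·q], [4·p·q + 4·p + q - 1, 2·p^2 + p]].
At the point, J = [[-15.000, 19.000], [-40.500, 15.000]] (det J = 544.500).
Solving J·Δ = −F gives Δ = (1.215, -0.620).
Then the next iterate is (p, q)₁ = (-1.785, 1.880).
Re-evaluating at (-1.785, 1.880): F = (8.05890, 16.78186), so ‖F‖₂ = 18.617.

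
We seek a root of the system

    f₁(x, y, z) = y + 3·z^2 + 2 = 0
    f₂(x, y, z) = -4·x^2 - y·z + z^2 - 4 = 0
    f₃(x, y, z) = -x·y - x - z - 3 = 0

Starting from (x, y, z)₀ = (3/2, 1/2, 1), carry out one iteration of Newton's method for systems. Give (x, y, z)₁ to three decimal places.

At (3/2, 1/2, 1): F = (5.500, -12.500, -6.250).
Jacobian J = [[0, 1, 6·z], [-8·x, -z, -y + 2·z], [-y - 1, -x, -1]].
At the point, J = [[0.000, 1.000, 6.000], [-12.000, -1.000, 1.500], [-1.500, -1.500, -1.000]] (det J = 84.750).
Solving J·Δ = −F gives Δ = (-0.838, -3.058, -0.407).
Then the next iterate is (x, y, z)₁ = (0.662, -2.558, 0.593).

(0.662, -2.558, 0.593)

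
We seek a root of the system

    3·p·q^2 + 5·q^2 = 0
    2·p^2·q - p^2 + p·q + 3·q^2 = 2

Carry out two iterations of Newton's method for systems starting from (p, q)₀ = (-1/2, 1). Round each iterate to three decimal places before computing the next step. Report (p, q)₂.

At (-1/2, 1): F = (3.500, 0.750).
Jacobian J = [[3·q^2, 6·p·q + 10·q], [4·p·q - 2·p + q, 2·p^2 + p + 6·q]].
At the point, J = [[3.000, 7.000], [0.000, 6.000]] (det J = 18.000).
Solving J·Δ = −F gives Δ = (-0.875, -0.125).
Then the next iterate is (p, q)₁ = (-1.375, 0.875).
Round to (-1.375, 0.875) and repeat: F = (0.66992, 0.51172), J = [[2.29688, 1.53125], [-1.18750, 7.65625]].
Δ = (-0.224, -0.102), so (p, q)₂ = (-1.599, 0.773).

(-1.599, 0.773)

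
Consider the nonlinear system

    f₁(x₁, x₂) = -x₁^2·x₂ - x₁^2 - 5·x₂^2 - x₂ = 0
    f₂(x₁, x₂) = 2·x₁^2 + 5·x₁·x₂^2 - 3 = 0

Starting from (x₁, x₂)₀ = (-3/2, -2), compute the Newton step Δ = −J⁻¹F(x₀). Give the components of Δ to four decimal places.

(0.0150, 0.9430)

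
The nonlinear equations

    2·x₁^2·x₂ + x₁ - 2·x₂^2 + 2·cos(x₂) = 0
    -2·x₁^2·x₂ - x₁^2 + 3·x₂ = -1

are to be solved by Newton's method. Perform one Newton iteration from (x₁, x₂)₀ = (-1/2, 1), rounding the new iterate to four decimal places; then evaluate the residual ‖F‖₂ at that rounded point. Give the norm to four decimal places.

At (-1/2, 1): F = (-0.919395, 3.2500).
Jacobian J = [[4·x₁·x₂ + 1, 2·x₁^2 - 4·x₂ - 2·sin(x₂)], [-4·x₁·x₂ - 2·x₁, -2·x₁^2 + 3]].
At the point, J = [[-1.0000, -5.182942], [3.0000, 2.5000]] (det J = 13.048826).
Solving J·Δ = −F gives Δ = (-1.1147, 0.0377).
Then the next iterate is (x₁, x₂)₁ = (-1.6147, 1.0377).
Re-evaluating at (-1.6147, 1.0377): F = (2.659162, -3.905255), so ‖F‖₂ = 4.7246.

4.7246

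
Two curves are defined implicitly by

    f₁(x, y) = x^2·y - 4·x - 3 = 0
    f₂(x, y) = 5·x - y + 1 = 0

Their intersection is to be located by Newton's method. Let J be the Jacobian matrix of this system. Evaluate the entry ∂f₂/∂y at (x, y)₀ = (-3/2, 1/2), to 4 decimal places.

∂f₂/∂y = -1.
At (-3/2, 1/2) this is -1.0000.

-1.0000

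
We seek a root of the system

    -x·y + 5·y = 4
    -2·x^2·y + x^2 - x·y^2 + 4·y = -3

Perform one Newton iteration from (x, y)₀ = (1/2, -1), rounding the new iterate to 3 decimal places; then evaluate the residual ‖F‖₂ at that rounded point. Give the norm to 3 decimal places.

161.492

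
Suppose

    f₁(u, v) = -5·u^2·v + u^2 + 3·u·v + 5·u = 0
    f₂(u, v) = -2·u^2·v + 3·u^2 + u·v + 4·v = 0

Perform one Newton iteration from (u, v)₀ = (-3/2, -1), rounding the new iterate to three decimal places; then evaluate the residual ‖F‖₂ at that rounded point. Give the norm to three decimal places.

3.276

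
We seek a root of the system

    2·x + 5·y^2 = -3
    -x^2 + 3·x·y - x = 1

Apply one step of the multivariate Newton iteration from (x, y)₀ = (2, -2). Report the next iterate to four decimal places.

At (2, -2): F = (27.0000, -19.0000).
Jacobian J = [[2, 10·y], [-2·x + 3·y - 1, 3·x]].
At the point, J = [[2.0000, -20.0000], [-11.0000, 6.0000]] (det J = -208.0000).
Solving J·Δ = −F gives Δ = (-1.0481, 1.2452).
Then the next iterate is (x, y)₁ = (0.9519, -0.7548).

(0.9519, -0.7548)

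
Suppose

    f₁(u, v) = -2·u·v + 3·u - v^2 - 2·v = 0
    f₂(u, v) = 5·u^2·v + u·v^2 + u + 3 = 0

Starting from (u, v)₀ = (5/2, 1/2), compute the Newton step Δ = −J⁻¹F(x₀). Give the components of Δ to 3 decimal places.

(-1.693, 0.045)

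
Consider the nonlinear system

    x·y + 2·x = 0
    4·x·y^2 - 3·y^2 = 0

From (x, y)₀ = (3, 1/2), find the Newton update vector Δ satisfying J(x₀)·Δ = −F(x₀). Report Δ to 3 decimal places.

(-3.115, 0.096)

At (3, 1/2): F = (7.500, 2.250).
Jacobian J = [[y + 2, x], [4·y^2, 8·x·y - 6·y]].
At the point, J = [[2.500, 3.000], [1.000, 9.000]] (det J = 19.500).
Solving J·Δ = −F gives Δ = (-3.115, 0.096).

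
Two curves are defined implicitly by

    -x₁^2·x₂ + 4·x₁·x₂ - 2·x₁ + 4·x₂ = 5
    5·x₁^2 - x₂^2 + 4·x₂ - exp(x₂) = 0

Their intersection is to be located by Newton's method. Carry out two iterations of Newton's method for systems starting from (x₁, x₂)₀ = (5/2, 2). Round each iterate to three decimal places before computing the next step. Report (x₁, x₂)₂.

(0.394, 0.924)

At (5/2, 2): F = (5.500, 27.86094).
Jacobian J = [[-2·x₁·x₂ + 4·x₂ - 2, -x₁^2 + 4·x₁ + 4], [10·x₁, -2·x₂ - exp(x₂) + 4]].
At the point, J = [[-4.000, 7.750], [25.000, -7.38906]] (det J = -164.19378).
Solving J·Δ = −F gives Δ = (-1.563, -1.516).
Then the next iterate is (x₁, x₂)₁ = (0.937, 0.484).
Round to (0.937, 0.484) and repeat: F = (-3.54890, 4.46904), J = [[-0.97102, 6.87003], [9.370, 1.40945]].
Δ = (-0.543, 0.440), so (x₁, x₂)₂ = (0.394, 0.924).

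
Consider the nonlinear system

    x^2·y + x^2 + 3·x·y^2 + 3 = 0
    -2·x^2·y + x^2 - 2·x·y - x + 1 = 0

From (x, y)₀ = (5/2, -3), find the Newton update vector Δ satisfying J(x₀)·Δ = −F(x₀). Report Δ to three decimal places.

At (5/2, -3): F = (58.000, 57.250).
Jacobian J = [[2·x·y + 2·x + 3·y^2, x^2 + 6·x·y], [-4·x·y + 2·x - 2·y - 1, -2·x^2 - 2·x]].
At the point, J = [[17.000, -38.750], [40.000, -17.500]] (det J = 1252.500).
Solving J·Δ = −F gives Δ = (-0.961, 1.075).

(-0.961, 1.075)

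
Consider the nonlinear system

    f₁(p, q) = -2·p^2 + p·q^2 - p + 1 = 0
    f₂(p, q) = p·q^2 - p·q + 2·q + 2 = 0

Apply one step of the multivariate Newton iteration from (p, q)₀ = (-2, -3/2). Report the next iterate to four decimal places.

(-1.3714, -0.8857)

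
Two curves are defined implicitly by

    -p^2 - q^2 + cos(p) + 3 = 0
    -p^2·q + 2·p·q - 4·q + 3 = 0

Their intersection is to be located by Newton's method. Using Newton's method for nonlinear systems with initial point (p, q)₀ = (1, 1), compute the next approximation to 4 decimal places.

(1.5421, 1.0000)

At (1, 1): F = (1.540302, 0.0000).
Jacobian J = [[-2·p - sin(p), -2·q], [-2·p·q + 2·q, -p^2 + 2·p - 4]].
At the point, J = [[-2.841471, -2.0000], [0.0000, -3.0000]] (det J = 8.524413).
Solving J·Δ = −F gives Δ = (0.5421, 0.0000).
Then the next iterate is (p, q)₁ = (1.5421, 1.0000).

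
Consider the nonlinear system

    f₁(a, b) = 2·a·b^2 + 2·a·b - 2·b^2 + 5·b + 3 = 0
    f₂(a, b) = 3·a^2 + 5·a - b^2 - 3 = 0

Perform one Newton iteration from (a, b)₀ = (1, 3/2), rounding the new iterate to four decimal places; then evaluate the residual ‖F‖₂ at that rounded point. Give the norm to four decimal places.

At (1, 3/2): F = (13.5000, 2.7500).
Jacobian J = [[2·b^2 + 2·b, 4·a·b + 2·a - 4·b + 5], [6·a + 5, -2·b]].
At the point, J = [[7.5000, 7.0000], [11.0000, -3.0000]] (det J = -99.5000).
Solving J·Δ = −F gives Δ = (-0.6005, -1.2852).
Then the next iterate is (a, b)₁ = (0.3995, 0.2148).
Re-evaluating at (0.3995, 0.2148): F = (4.190212, -0.569838), so ‖F‖₂ = 4.2288.

4.2288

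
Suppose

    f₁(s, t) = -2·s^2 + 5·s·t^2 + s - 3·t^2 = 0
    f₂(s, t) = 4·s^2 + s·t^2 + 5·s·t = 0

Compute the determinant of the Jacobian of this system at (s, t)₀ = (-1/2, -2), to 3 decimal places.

J = [[-4·s + 5·t^2 + 1, 10·s·t - 6·t], [8·s + t^2 + 5·t, 2·s·t + 5·s]].
At the point, J = [[23.000, 22.000], [-10.000, -0.500]].
det J = 208.500.

208.500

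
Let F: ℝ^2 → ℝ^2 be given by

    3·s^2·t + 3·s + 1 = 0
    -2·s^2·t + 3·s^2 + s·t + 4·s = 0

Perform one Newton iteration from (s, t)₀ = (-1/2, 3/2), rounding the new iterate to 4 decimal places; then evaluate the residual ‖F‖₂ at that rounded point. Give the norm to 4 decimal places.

1.1866

At (-1/2, 3/2): F = (0.6250, -2.7500).
Jacobian J = [[6·s·t + 3, 3·s^2], [-4·s·t + 6·s + t + 4, -2·s^2 + s]].
At the point, J = [[-1.5000, 0.7500], [5.5000, -1.0000]] (det J = -2.6250).
Solving J·Δ = −F gives Δ = (0.5476, 0.2619).
Then the next iterate is (s, t)₁ = (0.0476, 1.7619).
Re-evaluating at (0.0476, 1.7619): F = (1.154776, 0.273080), so ‖F‖₂ = 1.1866.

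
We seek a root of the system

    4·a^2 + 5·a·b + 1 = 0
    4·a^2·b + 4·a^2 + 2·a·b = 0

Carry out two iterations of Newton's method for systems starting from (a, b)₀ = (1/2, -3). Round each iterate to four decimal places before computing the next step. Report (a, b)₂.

(-0.0961, -1.6931)

At (1/2, -3): F = (-5.5000, -5.0000).
Jacobian J = [[8·a + 5·b, 5·a], [8·a·b + 8·a + 2·b, 4·a^2 + 2·a]].
At the point, J = [[-11.0000, 2.5000], [-14.0000, 2.0000]] (det J = 13.0000).
Solving J·Δ = −F gives Δ = (-0.1154, 1.6923).
Then the next iterate is (a, b)₁ = (0.3846, -1.3077).
Round to (0.3846, -1.3077) and repeat: F = (-0.923038, -1.187939), J = [[-3.4617, 1.9230], [-3.562131, 1.360869]].
Δ = (-0.4807, -0.3854), so (a, b)₂ = (-0.0961, -1.6931).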